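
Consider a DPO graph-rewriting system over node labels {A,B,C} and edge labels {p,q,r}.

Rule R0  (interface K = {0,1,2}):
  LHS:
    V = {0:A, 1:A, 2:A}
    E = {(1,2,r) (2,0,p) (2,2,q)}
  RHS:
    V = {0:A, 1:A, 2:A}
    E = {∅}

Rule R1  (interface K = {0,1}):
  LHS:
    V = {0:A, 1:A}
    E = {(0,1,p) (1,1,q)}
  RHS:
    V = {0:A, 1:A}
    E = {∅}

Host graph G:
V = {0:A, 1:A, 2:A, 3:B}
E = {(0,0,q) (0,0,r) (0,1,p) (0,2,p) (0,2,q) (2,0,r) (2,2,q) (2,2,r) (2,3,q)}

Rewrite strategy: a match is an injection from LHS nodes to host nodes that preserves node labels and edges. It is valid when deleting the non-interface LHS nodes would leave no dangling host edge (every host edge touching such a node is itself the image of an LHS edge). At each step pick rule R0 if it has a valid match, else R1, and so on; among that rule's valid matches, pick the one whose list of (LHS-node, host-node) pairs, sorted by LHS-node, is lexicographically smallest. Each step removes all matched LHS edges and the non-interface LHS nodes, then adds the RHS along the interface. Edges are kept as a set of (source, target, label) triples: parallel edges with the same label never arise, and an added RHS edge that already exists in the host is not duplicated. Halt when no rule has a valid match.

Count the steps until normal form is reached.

initial: |V|=4 |E|=9  E = 0-q->0 0-r->0 0-p->1 0-p->2 0-q->2 2-r->0 2-q->2 2-r->2 2-q->3
step 1: apply R0 at {0↦1, 1↦2, 2↦0}  → |V|=4 |E|=6  E = 0-r->0 0-p->2 0-q->2 2-q->2 2-r->2 2-q->3
step 2: apply R1 at {0↦0, 1↦2}  → |V|=4 |E|=4  E = 0-r->0 0-q->2 2-r->2 2-q->3
final graph: no rule applies after step 2

Answer: 2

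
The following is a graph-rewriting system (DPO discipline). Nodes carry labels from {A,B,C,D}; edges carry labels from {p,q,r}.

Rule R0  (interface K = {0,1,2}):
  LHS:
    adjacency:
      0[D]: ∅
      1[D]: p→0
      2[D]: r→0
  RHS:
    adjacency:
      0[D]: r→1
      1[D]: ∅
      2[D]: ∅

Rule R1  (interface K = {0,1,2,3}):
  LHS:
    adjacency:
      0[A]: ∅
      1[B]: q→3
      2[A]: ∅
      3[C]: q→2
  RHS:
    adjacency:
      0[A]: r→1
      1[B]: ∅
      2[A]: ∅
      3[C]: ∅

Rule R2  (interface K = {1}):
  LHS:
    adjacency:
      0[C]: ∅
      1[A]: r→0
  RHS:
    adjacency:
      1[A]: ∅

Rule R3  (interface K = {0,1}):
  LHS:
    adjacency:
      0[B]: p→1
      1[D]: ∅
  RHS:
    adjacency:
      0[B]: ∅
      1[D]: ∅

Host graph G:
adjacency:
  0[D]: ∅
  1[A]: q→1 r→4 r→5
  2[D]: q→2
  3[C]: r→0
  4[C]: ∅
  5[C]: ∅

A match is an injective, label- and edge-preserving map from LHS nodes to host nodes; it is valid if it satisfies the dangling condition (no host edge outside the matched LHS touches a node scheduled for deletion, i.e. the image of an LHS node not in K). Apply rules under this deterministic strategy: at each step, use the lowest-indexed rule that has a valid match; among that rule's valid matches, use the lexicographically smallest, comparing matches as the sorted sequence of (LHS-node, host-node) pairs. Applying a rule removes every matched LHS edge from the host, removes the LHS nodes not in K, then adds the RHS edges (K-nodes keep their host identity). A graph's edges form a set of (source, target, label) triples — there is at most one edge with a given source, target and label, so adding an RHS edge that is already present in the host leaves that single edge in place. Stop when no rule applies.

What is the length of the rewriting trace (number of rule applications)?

initial: |V|=6 |E|=5  E = 1-q->1 1-r->4 1-r->5 2-q->2 3-r->0
step 1: apply R2 at {0↦4, 1↦1}  → |V|=5 |E|=4  E = 1-q->1 1-r->5 2-q->2 3-r->0
step 2: apply R2 at {0↦5, 1↦1}  → |V|=4 |E|=3  E = 1-q->1 2-q->2 3-r->0
normal form: no rule applies after step 2

Answer: 2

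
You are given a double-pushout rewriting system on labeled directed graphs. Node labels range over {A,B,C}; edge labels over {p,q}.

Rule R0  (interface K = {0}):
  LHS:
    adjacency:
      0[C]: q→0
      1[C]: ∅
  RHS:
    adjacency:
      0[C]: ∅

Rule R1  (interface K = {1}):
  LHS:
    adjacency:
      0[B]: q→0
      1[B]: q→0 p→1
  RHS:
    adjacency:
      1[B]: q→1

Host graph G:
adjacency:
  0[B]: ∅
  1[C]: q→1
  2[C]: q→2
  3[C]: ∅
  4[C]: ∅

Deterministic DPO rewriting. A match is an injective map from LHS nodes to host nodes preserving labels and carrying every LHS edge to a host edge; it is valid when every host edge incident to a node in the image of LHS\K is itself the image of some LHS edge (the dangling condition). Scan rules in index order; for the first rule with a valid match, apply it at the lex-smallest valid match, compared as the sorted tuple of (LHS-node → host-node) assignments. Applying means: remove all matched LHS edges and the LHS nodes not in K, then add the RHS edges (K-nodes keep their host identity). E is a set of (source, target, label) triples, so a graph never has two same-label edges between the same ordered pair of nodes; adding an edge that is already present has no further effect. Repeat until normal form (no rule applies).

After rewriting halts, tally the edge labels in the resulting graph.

start.  V:5 E:2  edges: 1-q->1 2-q->2
1. fire R0 via {0↦1, 1↦3}  →  V:4 E:1  edges: 2-q->2
2. fire R0 via {0↦2, 1↦1}  →  V:3 E:0  edges: ∅
normal form: no rule applies after step 2
NF edges: []

Answer: (no edges)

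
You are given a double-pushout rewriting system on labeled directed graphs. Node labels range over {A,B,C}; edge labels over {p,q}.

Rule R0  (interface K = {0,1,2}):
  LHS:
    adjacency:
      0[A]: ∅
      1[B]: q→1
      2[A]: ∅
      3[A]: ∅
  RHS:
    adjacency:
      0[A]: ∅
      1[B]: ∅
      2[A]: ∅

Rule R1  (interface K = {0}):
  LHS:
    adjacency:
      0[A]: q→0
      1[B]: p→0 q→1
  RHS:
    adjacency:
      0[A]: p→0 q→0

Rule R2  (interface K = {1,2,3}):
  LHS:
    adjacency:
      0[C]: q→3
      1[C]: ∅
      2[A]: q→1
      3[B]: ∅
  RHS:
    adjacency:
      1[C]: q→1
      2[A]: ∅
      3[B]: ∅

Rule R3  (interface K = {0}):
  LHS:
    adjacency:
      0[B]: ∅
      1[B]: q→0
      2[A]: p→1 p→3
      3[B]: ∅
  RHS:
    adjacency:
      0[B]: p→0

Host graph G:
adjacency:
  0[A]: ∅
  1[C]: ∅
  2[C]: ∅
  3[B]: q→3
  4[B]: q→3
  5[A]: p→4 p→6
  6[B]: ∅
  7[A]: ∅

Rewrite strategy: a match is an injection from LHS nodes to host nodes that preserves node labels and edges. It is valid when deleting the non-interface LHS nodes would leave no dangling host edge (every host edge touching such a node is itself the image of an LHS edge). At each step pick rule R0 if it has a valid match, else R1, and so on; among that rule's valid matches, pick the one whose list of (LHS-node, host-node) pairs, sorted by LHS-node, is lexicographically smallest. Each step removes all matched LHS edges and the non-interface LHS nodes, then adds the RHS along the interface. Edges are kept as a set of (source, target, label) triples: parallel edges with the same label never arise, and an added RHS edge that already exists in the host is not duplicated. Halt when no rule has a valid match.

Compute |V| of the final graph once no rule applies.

[0] host  ⇒  8 nodes, 4 edges  {3-q->3 4-q->3 5-p->4 5-p->6}
[1] R0 @ {0↦0, 1↦3, 2↦5, 3↦7}  ⇒  7 nodes, 3 edges  {4-q->3 5-p->4 5-p->6}
[2] R3 @ {0↦3, 1↦4, 2↦5, 3↦6}  ⇒  4 nodes, 1 edges  {3-p->3}
normal form: no rule applies after step 2
NF nodes: {0:A, 1:C, 2:C, 3:B}

Answer: 4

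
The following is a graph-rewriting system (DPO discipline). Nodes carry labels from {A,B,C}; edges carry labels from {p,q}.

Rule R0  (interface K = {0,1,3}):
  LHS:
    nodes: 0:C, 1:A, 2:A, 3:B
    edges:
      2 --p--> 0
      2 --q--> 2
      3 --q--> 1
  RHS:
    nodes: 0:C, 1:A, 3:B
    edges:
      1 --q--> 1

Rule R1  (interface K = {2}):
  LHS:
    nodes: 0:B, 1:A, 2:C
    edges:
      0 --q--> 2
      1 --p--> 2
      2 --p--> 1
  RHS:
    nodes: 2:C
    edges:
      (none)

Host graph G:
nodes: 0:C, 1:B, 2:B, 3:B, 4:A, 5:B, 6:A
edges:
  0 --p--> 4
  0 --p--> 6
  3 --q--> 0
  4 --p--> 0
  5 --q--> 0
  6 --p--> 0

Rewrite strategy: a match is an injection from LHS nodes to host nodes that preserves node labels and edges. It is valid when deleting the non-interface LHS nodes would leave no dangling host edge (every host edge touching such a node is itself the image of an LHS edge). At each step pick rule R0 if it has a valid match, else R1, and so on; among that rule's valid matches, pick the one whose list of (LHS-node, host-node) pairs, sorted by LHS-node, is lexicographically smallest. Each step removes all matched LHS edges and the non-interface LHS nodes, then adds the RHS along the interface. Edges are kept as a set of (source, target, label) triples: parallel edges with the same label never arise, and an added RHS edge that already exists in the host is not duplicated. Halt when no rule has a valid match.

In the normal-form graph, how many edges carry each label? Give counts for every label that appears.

start.  V:7 E:6  edges: 0-p->4 0-p->6 3-q->0 4-p->0 5-q->0 6-p->0
1. fire R1 via {0↦3, 1↦4, 2↦0}  →  V:5 E:3  edges: 0-p->6 5-q->0 6-p->0
2. fire R1 via {0↦5, 1↦6, 2↦0}  →  V:3 E:0  edges: ∅
normal form: no rule applies after step 2
NF edges: []

Answer: (no edges)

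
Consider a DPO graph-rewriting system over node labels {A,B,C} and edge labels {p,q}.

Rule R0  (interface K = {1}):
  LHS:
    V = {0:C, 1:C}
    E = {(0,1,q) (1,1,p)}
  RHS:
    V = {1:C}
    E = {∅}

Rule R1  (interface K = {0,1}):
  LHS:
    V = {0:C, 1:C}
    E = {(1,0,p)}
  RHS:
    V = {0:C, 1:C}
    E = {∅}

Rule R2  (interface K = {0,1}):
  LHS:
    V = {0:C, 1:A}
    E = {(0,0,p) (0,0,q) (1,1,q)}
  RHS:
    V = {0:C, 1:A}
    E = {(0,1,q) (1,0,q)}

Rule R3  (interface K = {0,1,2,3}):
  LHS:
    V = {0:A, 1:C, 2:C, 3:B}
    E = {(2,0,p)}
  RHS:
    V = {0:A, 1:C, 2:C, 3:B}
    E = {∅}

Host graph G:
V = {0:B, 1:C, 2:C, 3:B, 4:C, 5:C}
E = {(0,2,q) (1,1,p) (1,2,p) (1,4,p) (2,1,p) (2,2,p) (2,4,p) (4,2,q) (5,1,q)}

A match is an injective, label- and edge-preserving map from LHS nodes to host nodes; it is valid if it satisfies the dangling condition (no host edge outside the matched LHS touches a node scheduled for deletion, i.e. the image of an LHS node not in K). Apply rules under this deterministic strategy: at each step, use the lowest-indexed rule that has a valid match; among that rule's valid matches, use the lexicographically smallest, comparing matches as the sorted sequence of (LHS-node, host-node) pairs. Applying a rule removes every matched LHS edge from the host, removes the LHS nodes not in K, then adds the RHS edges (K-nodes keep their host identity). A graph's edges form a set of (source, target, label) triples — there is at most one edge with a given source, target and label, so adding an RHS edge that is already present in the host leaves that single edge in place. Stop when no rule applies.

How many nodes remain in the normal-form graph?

Answer: 4

Rewrite trace:
initial: |V|=6 |E|=9  E = 0-q->2 1-p->1 1-p->2 1-p->4 2-p->1 2-p->2 2-p->4 4-q->2 5-q->1
step 1: apply R0 at {0↦5, 1↦1}  → |V|=5 |E|=7  E = 0-q->2 1-p->2 1-p->4 2-p->1 2-p->2 2-p->4 4-q->2
step 2: apply R1 at {0↦1, 1↦2}  → |V|=5 |E|=6  E = 0-q->2 1-p->2 1-p->4 2-p->2 2-p->4 4-q->2
step 3: apply R1 at {0↦2, 1↦1}  → |V|=5 |E|=5  E = 0-q->2 1-p->4 2-p->2 2-p->4 4-q->2
step 4: apply R1 at {0↦4, 1↦1}  → |V|=5 |E|=4  E = 0-q->2 2-p->2 2-p->4 4-q->2
step 5: apply R1 at {0↦4, 1↦2}  → |V|=5 |E|=3  E = 0-q->2 2-p->2 4-q->2
step 6: apply R0 at {0↦4, 1↦2}  → |V|=4 |E|=1  E = 0-q->2
normal form: no rule applies after step 6
NF nodes: {0:B, 1:C, 2:C, 3:B}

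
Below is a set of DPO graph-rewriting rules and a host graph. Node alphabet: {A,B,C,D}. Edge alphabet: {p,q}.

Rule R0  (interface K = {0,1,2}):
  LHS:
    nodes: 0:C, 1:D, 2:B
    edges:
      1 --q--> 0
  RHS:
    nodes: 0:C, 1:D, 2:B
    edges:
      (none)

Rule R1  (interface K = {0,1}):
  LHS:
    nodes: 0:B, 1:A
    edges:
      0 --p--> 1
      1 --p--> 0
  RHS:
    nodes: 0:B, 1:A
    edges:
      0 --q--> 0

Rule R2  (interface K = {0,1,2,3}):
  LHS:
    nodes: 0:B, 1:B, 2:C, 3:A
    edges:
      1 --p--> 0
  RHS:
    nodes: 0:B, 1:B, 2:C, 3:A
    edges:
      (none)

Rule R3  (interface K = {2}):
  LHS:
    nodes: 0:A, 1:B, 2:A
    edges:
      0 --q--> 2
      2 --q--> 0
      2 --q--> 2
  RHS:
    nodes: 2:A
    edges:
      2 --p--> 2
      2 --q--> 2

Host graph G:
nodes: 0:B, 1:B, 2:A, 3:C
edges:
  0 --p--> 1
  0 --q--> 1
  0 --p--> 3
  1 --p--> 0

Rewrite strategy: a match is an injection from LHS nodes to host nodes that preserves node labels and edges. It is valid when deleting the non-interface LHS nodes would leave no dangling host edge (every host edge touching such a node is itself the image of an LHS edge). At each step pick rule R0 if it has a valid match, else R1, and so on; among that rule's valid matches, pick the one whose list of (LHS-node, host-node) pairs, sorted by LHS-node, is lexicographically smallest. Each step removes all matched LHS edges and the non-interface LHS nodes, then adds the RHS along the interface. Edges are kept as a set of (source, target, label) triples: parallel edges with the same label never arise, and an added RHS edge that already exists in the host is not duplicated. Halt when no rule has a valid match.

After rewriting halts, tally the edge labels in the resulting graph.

Answer: p:1 q:1

Derivation:
start.  V:4 E:4  edges: 0-p->1 0-q->1 0-p->3 1-p->0
1. fire R2 via {0↦0, 1↦1, 2↦3, 3↦2}  →  V:4 E:3  edges: 0-p->1 0-q->1 0-p->3
2. fire R2 via {0↦1, 1↦0, 2↦3, 3↦2}  →  V:4 E:2  edges: 0-q->1 0-p->3
final graph: no rule applies after step 2
NF edges: [(0, 1, 'q'), (0, 3, 'p')]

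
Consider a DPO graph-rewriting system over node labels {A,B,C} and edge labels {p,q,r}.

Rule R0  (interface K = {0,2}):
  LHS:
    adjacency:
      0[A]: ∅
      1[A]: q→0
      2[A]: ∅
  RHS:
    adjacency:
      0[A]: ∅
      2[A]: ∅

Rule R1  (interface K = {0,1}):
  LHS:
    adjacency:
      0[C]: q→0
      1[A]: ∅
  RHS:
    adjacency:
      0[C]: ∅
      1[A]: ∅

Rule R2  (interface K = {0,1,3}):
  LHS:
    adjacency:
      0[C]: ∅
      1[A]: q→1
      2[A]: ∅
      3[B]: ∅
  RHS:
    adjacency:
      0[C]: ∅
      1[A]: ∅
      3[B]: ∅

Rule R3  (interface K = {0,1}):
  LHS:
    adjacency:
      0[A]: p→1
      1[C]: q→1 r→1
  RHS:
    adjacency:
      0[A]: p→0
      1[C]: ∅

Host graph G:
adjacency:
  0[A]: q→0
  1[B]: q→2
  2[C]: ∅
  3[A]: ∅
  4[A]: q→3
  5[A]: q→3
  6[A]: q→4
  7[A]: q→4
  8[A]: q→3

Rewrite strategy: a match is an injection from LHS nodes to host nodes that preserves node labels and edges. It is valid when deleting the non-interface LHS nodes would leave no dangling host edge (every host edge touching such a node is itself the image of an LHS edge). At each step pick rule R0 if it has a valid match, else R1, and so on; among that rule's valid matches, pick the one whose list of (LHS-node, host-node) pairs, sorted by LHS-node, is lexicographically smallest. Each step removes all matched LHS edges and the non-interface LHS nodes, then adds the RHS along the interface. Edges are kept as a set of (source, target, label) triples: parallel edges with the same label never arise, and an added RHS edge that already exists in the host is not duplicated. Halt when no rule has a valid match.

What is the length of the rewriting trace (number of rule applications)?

initial: |V|=9 |E|=7  E = 0-q->0 1-q->2 4-q->3 5-q->3 6-q->4 7-q->4 8-q->3
step 1: apply R0 at {0↦3, 1↦5, 2↦0}  → |V|=8 |E|=6  E = 0-q->0 1-q->2 4-q->3 6-q->4 7-q->4 8-q->3
step 2: apply R0 at {0↦3, 1↦8, 2↦0}  → |V|=7 |E|=5  E = 0-q->0 1-q->2 4-q->3 6-q->4 7-q->4
step 3: apply R0 at {0↦4, 1↦6, 2↦0}  → |V|=6 |E|=4  E = 0-q->0 1-q->2 4-q->3 7-q->4
step 4: apply R0 at {0↦4, 1↦7, 2↦0}  → |V|=5 |E|=3  E = 0-q->0 1-q->2 4-q->3
step 5: apply R0 at {0↦3, 1↦4, 2↦0}  → |V|=4 |E|=2  E = 0-q->0 1-q->2
step 6: apply R2 at {0↦2, 1↦0, 2↦3, 3↦1}  → |V|=3 |E|=1  E = 1-q->2
normal form: no rule applies after step 6

Answer: 6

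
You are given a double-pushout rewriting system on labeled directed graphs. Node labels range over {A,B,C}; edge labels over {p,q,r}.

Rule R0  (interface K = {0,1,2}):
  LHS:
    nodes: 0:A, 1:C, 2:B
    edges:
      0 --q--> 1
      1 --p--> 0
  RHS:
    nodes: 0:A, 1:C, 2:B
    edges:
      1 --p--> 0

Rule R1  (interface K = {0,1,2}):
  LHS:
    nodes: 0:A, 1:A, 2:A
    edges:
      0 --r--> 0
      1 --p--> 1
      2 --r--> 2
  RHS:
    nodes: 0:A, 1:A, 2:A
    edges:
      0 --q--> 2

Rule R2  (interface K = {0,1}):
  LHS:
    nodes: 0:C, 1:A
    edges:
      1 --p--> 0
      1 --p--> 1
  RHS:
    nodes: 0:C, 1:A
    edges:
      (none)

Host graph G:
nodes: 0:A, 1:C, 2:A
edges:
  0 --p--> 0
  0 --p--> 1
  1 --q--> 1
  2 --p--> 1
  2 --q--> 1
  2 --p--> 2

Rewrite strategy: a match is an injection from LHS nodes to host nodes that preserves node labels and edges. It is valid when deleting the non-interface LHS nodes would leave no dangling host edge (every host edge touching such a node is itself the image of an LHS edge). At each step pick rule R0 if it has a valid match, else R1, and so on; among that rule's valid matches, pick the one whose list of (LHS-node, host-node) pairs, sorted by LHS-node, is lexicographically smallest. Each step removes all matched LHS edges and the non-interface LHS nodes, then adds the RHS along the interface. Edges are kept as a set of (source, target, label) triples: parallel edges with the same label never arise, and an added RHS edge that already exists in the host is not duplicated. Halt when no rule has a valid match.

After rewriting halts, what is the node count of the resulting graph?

[0] host  ⇒  3 nodes, 6 edges  {0-p->0 0-p->1 1-q->1 2-p->1 2-q->1 2-p->2}
[1] R2 @ {0↦1, 1↦0}  ⇒  3 nodes, 4 edges  {1-q->1 2-p->1 2-q->1 2-p->2}
[2] R2 @ {0↦1, 1↦2}  ⇒  3 nodes, 2 edges  {1-q->1 2-q->1}
halt: no rule applies after step 2
NF nodes: {0:A, 1:C, 2:A}

Answer: 3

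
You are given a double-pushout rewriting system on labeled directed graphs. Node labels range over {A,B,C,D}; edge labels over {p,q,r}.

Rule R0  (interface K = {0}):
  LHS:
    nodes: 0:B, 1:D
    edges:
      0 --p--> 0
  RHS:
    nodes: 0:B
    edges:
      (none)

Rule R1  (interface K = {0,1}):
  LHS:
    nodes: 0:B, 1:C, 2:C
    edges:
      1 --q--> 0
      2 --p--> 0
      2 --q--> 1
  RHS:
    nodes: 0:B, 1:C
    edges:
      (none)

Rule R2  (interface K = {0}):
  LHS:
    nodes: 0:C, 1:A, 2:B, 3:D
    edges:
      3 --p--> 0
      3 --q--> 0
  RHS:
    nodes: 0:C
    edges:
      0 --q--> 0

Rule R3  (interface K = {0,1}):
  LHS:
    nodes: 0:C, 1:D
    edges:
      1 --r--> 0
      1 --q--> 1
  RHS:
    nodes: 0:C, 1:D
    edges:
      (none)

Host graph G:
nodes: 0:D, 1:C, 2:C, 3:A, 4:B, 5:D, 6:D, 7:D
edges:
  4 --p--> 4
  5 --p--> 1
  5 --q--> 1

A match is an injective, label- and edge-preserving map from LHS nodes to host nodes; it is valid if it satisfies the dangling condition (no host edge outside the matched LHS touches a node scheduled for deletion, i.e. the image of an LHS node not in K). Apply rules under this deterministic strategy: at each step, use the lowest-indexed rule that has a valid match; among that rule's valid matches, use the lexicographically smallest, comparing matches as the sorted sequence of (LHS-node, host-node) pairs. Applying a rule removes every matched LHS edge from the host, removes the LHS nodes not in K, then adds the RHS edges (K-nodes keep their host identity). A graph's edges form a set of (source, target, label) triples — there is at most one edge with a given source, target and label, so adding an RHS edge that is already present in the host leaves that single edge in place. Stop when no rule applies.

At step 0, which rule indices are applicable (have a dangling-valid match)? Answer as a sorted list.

R0: 3 valid matches — {0↦4, 1↦0}, {0↦4, 1↦6}, {0↦4, 1↦7}
R1: no valid match — LHS pattern not found
R2: no valid match — 1 raw match, all fail dangling condition
R3: no valid match — LHS pattern not found

Answer: [R0]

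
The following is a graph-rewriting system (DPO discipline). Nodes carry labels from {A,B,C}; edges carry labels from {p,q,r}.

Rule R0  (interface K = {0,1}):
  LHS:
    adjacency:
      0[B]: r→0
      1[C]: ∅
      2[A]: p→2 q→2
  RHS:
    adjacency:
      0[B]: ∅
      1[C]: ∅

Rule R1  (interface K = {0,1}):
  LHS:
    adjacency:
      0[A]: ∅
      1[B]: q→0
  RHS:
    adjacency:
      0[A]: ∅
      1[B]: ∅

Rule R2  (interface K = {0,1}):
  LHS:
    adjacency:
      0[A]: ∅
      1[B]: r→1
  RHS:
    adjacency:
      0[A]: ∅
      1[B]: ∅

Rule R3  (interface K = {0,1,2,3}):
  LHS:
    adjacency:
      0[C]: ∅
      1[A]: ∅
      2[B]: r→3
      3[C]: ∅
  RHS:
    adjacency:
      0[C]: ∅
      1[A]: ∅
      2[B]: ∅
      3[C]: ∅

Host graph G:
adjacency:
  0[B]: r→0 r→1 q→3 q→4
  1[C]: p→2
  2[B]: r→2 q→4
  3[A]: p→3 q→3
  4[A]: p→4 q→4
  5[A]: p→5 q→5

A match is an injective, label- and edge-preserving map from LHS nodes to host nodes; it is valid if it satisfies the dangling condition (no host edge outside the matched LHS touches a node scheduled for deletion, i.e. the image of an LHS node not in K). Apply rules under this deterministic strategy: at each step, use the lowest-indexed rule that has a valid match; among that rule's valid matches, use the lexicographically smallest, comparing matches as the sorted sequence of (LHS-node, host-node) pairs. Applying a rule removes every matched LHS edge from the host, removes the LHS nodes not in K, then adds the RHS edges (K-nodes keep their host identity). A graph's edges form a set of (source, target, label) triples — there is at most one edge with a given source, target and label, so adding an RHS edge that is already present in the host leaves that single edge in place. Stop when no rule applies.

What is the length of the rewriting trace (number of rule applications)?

Answer: 5

Derivation:
initial: |V|=6 |E|=13  E = 0-r->0 0-r->1 0-q->3 0-q->4 1-p->2 2-r->2 2-q->4 3-p->3 3-q->3 4-p->4 4-q->4 5-p->5 5-q->5
step 1: apply R0 at {0↦0, 1↦1, 2↦5}  → |V|=5 |E|=10  E = 0-r->1 0-q->3 0-q->4 1-p->2 2-r->2 2-q->4 3-p->3 3-q->3 4-p->4 4-q->4
step 2: apply R1 at {0↦3, 1↦0}  → |V|=5 |E|=9  E = 0-r->1 0-q->4 1-p->2 2-r->2 2-q->4 3-p->3 3-q->3 4-p->4 4-q->4
step 3: apply R0 at {0↦2, 1↦1, 2↦3}  → |V|=4 |E|=6  E = 0-r->1 0-q->4 1-p->2 2-q->4 4-p->4 4-q->4
step 4: apply R1 at {0↦4, 1↦0}  → |V|=4 |E|=5  E = 0-r->1 1-p->2 2-q->4 4-p->4 4-q->4
step 5: apply R1 at {0↦4, 1↦2}  → |V|=4 |E|=4  E = 0-r->1 1-p->2 4-p->4 4-q->4
halt: no rule applies after step 5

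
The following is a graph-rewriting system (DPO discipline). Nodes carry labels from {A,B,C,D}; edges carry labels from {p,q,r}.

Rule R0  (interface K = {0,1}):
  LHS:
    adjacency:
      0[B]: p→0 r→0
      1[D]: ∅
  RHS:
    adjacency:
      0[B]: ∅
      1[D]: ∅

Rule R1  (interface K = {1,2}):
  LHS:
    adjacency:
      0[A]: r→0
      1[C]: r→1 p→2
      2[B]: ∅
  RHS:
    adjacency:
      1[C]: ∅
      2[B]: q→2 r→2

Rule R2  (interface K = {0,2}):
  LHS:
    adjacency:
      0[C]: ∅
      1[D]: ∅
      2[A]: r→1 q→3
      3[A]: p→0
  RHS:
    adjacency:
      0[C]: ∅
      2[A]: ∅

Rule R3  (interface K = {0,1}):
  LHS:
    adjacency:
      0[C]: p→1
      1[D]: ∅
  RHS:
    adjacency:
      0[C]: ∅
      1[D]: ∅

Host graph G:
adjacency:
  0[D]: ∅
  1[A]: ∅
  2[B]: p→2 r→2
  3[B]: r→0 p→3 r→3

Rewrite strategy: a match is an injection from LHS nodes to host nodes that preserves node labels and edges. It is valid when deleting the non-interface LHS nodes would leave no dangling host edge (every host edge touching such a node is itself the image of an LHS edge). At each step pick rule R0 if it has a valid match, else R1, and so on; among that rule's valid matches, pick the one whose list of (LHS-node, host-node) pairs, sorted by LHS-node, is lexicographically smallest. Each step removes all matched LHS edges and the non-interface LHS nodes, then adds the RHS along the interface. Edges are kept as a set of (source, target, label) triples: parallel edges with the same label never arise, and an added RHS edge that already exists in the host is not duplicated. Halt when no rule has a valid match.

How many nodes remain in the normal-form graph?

Answer: 4

Steps:
[0] host  ⇒  4 nodes, 5 edges  {2-p->2 2-r->2 3-r->0 3-p->3 3-r->3}
[1] R0 @ {0↦2, 1↦0}  ⇒  4 nodes, 3 edges  {3-r->0 3-p->3 3-r->3}
[2] R0 @ {0↦3, 1↦0}  ⇒  4 nodes, 1 edges  {3-r->0}
normal form: no rule applies after step 2
NF nodes: {0:D, 1:A, 2:B, 3:B}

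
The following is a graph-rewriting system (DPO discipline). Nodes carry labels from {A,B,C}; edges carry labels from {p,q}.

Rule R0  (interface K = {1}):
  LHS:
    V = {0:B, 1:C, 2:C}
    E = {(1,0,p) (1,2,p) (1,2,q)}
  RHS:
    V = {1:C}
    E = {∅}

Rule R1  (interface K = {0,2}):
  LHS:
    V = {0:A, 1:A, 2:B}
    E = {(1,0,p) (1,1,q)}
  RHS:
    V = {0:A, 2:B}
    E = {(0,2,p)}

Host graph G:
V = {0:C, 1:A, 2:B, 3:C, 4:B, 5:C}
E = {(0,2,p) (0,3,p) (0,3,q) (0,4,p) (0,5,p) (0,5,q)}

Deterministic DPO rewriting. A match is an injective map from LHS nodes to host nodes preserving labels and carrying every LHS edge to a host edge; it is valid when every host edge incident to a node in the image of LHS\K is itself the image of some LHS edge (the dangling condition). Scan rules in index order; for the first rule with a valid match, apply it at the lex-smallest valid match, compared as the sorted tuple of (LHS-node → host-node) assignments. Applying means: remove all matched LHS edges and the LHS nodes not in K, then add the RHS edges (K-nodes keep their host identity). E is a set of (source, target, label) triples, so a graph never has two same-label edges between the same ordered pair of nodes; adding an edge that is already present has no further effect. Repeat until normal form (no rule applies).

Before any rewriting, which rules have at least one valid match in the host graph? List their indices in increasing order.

Answer: [R0]

Derivation:
R0: 4 valid matches — {0↦2, 1↦0, 2↦3}, {0↦2, 1↦0, 2↦5}, {0↦4, 1↦0, 2↦3} (+1 more)
R1: no valid match — LHS pattern not found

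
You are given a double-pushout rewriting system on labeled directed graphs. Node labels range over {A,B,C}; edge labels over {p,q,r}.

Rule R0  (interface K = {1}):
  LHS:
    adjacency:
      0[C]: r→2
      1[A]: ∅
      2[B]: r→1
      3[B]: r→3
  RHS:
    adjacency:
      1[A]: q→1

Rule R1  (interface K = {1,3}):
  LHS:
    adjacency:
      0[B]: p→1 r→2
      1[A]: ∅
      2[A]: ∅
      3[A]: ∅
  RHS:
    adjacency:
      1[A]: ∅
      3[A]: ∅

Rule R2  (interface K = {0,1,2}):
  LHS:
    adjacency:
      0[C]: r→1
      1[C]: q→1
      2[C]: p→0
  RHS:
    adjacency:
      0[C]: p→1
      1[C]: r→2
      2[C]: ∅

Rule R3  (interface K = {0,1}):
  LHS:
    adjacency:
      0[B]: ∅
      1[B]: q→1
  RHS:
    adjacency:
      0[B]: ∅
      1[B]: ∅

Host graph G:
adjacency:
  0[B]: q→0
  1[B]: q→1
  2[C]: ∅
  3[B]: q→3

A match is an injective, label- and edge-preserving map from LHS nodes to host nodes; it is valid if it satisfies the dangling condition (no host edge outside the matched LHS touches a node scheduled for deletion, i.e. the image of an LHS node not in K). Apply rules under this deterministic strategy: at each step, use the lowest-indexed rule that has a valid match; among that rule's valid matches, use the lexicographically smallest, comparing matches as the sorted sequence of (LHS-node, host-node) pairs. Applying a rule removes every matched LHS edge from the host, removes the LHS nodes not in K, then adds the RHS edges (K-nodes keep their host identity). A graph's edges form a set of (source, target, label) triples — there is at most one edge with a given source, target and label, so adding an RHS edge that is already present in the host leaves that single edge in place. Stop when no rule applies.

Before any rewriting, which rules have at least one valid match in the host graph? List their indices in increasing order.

R0: no valid match — LHS pattern not found
R1: no valid match — LHS pattern not found
R2: no valid match — LHS pattern not found
R3: 6 valid matches — {0↦0, 1↦1}, {0↦0, 1↦3}, {0↦1, 1↦0} (+3 more)

Answer: [R3]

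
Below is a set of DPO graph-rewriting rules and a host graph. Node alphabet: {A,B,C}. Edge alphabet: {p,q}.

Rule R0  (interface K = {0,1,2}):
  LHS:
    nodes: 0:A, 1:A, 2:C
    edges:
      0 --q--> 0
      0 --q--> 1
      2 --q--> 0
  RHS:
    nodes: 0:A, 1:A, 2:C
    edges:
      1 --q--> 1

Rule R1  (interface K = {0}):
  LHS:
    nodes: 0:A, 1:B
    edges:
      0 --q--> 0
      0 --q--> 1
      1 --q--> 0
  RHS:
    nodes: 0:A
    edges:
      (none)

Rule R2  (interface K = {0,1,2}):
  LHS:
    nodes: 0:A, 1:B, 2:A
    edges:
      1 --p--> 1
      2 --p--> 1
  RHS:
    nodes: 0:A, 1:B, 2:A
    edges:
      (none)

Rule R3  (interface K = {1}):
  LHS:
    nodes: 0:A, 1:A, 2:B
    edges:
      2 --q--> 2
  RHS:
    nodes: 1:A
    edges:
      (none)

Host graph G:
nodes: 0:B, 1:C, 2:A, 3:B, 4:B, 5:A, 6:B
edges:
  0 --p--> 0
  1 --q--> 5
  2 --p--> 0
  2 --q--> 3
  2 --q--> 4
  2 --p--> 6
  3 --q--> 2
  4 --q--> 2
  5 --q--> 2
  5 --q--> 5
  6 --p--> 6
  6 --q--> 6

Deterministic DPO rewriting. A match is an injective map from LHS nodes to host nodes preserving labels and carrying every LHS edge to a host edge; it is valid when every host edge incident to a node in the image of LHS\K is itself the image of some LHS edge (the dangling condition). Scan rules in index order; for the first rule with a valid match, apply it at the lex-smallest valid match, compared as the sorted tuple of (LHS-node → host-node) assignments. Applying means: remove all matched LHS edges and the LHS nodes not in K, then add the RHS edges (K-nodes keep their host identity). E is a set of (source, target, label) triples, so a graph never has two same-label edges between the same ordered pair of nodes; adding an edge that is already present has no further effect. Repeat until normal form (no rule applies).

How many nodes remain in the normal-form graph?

Answer: 4

Derivation:
start.  V:7 E:12  edges: 0-p->0 1-q->5 2-p->0 2-q->3 2-q->4 2-p->6 3-q->2 4-q->2 5-q->2 5-q->5 6-p->6 6-q->6
1. fire R0 via {0↦5, 1↦2, 2↦1}  →  V:7 E:10  edges: 0-p->0 2-p->0 2-q->2 2-q->3 2-q->4 2-p->6 3-q->2 4-q->2 6-p->6 6-q->6
2. fire R1 via {0↦2, 1↦3}  →  V:6 E:7  edges: 0-p->0 2-p->0 2-q->4 2-p->6 4-q->2 6-p->6 6-q->6
3. fire R2 via {0↦5, 1↦0, 2↦2}  →  V:6 E:5  edges: 2-q->4 2-p->6 4-q->2 6-p->6 6-q->6
4. fire R2 via {0↦5, 1↦6, 2↦2}  →  V:6 E:3  edges: 2-q->4 4-q->2 6-q->6
5. fire R3 via {0↦5, 1↦2, 2↦6}  →  V:4 E:2  edges: 2-q->4 4-q->2
final graph: no rule applies after step 5
NF nodes: {0:B, 1:C, 2:A, 4:B}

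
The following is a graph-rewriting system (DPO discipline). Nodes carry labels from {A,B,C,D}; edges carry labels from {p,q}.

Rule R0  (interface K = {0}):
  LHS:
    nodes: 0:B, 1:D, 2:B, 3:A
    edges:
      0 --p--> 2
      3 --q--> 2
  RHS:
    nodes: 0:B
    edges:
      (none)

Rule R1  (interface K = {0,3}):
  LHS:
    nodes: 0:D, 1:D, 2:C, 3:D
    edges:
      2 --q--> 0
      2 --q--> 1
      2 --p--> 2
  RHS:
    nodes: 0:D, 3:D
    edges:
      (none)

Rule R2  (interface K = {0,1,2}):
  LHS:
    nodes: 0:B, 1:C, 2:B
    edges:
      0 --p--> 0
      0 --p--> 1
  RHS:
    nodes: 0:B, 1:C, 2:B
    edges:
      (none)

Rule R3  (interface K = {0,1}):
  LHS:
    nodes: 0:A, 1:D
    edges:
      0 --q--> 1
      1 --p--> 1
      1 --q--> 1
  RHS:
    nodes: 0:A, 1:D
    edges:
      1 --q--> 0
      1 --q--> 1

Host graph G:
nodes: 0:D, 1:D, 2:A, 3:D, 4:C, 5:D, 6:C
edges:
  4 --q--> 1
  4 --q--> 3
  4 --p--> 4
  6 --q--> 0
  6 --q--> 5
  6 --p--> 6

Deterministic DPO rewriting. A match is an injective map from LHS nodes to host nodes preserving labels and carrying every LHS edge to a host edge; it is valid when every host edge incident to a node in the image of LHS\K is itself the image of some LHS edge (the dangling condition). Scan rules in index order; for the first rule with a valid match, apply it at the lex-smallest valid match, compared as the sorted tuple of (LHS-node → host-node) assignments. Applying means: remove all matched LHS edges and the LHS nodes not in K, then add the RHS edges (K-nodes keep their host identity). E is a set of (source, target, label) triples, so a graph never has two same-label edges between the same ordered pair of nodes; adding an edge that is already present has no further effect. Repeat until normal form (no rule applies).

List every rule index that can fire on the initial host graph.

R0: no valid match — LHS pattern not found
R1: 8 valid matches — {0↦0, 1↦5, 2↦6, 3↦1}, {0↦0, 1↦5, 2↦6, 3↦3}, {0↦1, 1↦3, 2↦4, 3↦0} (+5 more)
R2: no valid match — LHS pattern not found
R3: no valid match — LHS pattern not found

Answer: [R1]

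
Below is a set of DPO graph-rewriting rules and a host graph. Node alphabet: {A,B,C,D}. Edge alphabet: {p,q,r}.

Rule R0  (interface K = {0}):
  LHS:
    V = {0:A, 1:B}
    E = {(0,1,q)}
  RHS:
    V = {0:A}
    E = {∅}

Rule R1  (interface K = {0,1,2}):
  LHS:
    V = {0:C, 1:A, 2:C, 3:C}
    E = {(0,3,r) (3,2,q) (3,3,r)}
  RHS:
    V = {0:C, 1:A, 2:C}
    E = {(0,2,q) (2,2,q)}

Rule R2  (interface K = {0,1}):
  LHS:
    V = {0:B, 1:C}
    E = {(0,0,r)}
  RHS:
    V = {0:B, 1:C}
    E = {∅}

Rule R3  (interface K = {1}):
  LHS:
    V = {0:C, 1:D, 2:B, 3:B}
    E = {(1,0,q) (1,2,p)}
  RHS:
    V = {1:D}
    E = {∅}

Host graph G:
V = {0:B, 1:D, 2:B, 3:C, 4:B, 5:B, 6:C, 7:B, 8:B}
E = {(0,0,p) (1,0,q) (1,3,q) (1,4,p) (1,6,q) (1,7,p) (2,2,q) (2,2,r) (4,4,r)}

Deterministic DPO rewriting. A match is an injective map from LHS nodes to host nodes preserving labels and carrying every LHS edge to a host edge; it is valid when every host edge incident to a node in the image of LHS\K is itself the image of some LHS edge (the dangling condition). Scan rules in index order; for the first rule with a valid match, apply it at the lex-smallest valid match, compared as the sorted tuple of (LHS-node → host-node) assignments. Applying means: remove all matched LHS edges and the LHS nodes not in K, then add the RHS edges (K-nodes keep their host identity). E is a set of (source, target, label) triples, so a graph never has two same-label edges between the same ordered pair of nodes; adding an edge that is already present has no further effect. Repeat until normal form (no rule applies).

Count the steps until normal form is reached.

Answer: 4

Steps:
initial: |V|=9 |E|=9  E = 0-p->0 1-q->0 1-q->3 1-p->4 1-q->6 1-p->7 2-q->2 2-r->2 4-r->4
step 1: apply R2 at {0↦2, 1↦3}  → |V|=9 |E|=8  E = 0-p->0 1-q->0 1-q->3 1-p->4 1-q->6 1-p->7 2-q->2 4-r->4
step 2: apply R2 at {0↦4, 1↦3}  → |V|=9 |E|=7  E = 0-p->0 1-q->0 1-q->3 1-p->4 1-q->6 1-p->7 2-q->2
step 3: apply R3 at {0↦3, 1↦1, 2↦4, 3↦5}  → |V|=6 |E|=5  E = 0-p->0 1-q->0 1-q->6 1-p->7 2-q->2
step 4: apply R3 at {0↦6, 1↦1, 2↦7, 3↦8}  → |V|=3 |E|=3  E = 0-p->0 1-q->0 2-q->2
final graph: no rule applies after step 4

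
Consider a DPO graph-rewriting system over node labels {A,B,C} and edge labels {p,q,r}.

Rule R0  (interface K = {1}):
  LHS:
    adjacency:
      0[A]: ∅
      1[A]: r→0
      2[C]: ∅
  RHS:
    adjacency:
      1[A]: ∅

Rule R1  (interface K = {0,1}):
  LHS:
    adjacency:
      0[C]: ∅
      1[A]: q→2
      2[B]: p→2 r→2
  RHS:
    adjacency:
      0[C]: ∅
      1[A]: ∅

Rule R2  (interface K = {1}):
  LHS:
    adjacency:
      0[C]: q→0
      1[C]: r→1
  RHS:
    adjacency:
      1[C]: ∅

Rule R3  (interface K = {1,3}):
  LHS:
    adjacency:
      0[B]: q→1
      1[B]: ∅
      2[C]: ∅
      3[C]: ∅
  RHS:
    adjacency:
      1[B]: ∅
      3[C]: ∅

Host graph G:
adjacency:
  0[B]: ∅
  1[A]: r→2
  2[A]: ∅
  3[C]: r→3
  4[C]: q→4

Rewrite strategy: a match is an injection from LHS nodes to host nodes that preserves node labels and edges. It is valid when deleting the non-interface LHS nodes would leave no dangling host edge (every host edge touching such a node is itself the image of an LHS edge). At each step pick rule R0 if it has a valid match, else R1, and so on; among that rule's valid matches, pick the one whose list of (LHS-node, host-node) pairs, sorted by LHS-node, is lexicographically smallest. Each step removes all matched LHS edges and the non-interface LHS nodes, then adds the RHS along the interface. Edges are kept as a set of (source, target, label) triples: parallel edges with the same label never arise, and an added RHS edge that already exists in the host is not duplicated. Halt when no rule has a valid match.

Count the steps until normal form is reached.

Answer: 2

Steps:
start.  V:5 E:3  edges: 1-r->2 3-r->3 4-q->4
1. fire R2 via {0↦4, 1↦3}  →  V:4 E:1  edges: 1-r->2
2. fire R0 via {0↦2, 1↦1, 2↦3}  →  V:2 E:0  edges: ∅
final graph: no rule applies after step 2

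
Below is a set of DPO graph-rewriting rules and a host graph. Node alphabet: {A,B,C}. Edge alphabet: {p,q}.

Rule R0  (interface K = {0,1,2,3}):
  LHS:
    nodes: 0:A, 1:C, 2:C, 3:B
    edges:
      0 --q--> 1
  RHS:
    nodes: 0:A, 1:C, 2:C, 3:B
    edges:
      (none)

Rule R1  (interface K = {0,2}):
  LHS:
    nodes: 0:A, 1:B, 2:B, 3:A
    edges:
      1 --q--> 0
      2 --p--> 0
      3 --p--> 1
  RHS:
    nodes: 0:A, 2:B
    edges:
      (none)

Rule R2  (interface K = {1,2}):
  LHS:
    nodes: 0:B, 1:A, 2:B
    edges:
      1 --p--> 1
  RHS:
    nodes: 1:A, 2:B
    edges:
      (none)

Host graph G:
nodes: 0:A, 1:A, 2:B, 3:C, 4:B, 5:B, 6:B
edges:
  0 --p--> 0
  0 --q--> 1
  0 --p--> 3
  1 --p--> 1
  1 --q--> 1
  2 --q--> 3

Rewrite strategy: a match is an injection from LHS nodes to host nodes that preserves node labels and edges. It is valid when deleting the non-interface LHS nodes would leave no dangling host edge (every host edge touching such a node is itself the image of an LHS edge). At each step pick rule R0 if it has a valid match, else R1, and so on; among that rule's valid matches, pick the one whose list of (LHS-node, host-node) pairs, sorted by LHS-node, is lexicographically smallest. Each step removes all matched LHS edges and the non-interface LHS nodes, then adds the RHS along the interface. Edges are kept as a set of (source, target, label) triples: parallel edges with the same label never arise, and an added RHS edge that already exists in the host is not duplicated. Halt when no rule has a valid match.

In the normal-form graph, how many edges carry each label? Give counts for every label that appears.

Answer: p:1 q:3

Rewrite trace:
initial: |V|=7 |E|=6  E = 0-p->0 0-q->1 0-p->3 1-p->1 1-q->1 2-q->3
step 1: apply R2 at {0↦4, 1↦0, 2↦2}  → |V|=6 |E|=5  E = 0-q->1 0-p->3 1-p->1 1-q->1 2-q->3
step 2: apply R2 at {0↦5, 1↦1, 2↦2}  → |V|=5 |E|=4  E = 0-q->1 0-p->3 1-q->1 2-q->3
halt: no rule applies after step 2
NF edges: [(0, 1, 'q'), (0, 3, 'p'), (1, 1, 'q'), (2, 3, 'q')]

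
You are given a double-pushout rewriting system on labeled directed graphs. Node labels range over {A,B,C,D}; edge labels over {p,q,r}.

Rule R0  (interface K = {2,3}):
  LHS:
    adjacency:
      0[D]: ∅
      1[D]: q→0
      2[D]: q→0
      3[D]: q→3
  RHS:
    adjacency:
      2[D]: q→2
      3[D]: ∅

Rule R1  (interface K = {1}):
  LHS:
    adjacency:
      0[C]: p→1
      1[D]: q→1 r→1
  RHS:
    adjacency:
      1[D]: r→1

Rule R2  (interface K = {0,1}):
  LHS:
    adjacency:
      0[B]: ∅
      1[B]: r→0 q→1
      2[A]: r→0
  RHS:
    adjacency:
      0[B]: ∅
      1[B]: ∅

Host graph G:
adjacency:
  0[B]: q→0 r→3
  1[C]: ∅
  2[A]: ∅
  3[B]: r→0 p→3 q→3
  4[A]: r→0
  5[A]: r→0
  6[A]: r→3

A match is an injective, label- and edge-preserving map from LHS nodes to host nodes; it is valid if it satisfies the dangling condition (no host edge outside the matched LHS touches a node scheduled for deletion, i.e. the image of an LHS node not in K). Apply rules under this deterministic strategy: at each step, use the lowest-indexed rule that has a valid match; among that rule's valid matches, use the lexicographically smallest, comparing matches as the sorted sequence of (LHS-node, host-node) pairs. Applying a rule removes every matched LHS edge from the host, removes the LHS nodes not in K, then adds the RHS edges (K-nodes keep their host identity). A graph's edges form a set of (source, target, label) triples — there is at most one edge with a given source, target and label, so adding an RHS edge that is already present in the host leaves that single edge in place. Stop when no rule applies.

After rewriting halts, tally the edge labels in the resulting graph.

Answer: p:1 r:1

Steps:
start.  V:7 E:8  edges: 0-q->0 0-r->3 3-r->0 3-p->3 3-q->3 4-r->0 5-r->0 6-r->3
1. fire R2 via {0↦0, 1↦3, 2↦4}  →  V:6 E:5  edges: 0-q->0 0-r->3 3-p->3 5-r->0 6-r->3
2. fire R2 via {0↦3, 1↦0, 2↦6}  →  V:5 E:2  edges: 3-p->3 5-r->0
halt: no rule applies after step 2
NF edges: [(3, 3, 'p'), (5, 0, 'r')]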